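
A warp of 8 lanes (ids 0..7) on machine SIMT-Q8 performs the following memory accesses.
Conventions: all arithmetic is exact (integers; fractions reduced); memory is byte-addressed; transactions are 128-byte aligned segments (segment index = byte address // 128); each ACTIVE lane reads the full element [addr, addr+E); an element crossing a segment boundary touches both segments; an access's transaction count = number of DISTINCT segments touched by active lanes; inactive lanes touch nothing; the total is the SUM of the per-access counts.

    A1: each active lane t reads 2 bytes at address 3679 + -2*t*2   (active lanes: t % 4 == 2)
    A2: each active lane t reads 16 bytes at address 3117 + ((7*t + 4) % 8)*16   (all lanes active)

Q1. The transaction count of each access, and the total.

A1: 1 transaction
A2: 2 transactions

Answer: 1,2; total 3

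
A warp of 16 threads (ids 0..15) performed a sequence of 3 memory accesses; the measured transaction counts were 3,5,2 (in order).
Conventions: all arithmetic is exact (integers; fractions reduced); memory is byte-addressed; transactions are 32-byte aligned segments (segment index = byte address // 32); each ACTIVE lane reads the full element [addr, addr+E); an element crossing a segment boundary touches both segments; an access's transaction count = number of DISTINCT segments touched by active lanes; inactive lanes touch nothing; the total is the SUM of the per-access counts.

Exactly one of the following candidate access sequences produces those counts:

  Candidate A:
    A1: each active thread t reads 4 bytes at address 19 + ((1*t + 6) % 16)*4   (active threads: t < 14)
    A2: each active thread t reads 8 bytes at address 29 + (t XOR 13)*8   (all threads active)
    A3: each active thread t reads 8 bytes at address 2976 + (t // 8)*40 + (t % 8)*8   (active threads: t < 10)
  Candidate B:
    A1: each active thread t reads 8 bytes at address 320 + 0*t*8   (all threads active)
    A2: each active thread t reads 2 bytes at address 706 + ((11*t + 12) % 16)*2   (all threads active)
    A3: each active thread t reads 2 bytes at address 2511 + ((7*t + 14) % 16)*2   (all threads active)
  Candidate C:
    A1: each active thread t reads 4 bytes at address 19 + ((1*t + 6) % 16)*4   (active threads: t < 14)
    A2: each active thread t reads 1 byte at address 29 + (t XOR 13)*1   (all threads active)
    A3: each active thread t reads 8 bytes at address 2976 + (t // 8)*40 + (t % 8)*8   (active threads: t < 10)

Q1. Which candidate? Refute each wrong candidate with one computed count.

B: A1 gives 1 transaction, not 3
C: A2 gives 2 transactions, not 5
A: all counts match (3,5,2)

Answer: A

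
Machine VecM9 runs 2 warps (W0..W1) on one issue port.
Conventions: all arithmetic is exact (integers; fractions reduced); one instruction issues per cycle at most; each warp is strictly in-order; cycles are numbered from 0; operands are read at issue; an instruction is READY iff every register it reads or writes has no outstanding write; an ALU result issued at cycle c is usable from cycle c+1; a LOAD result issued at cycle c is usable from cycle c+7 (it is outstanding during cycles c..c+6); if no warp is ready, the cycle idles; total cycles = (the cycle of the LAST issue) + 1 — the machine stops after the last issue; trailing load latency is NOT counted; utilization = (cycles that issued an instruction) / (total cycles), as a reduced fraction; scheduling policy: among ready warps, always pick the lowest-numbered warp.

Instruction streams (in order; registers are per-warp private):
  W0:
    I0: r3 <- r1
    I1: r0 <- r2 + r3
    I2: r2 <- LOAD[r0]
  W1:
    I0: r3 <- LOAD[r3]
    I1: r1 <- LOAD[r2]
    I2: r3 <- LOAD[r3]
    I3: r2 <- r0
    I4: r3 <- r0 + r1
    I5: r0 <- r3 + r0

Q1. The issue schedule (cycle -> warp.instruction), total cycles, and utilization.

cycle 0: W0.I0
cycle 1: W0.I1
cycle 2: W0.I2
cycle 3: W1.I0
cycle 4: W1.I1
cycle 5: idle
cycle 6: idle
cycle 7: idle
cycle 8: idle
cycle 9: idle
cycle 10: W1.I2
cycle 11: W1.I3
cycle 12: idle
cycle 13: idle
cycle 14: idle
cycle 15: idle
cycle 16: idle
cycle 17: W1.I4
cycle 18: W1.I5

Answer: 19 cycles, utilization 9/19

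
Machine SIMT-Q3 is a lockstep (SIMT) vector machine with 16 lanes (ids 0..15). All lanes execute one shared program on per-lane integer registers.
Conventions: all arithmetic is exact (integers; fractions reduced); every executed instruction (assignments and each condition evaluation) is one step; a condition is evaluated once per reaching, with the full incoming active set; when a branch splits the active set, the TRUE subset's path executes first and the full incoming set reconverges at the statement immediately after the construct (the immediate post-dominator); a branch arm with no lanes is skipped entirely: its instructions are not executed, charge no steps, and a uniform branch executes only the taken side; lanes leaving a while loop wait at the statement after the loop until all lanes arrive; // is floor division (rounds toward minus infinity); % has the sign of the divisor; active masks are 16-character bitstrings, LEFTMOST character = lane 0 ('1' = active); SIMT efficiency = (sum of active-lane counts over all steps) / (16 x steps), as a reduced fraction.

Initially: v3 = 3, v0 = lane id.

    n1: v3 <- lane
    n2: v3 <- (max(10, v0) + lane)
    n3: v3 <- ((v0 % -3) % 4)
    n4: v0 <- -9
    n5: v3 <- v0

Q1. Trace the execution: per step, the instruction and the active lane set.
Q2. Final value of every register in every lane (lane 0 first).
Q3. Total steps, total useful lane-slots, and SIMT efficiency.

step 0: v3 <- lane                   1111111111111111
step 1: v3 <- (max(10, v0) + lane)   1111111111111111
step 2: v3 <- ((v0 % -3) % 4)        1111111111111111
step 3: v0 <- -9                     1111111111111111
step 4: v3 <- v0                     1111111111111111

Answer: 5 steps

v3: -9,-9,-9,-9,-9,-9,-9,-9,-9,-9,-9,-9,-9,-9,-9,-9
v0: -9,-9,-9,-9,-9,-9,-9,-9,-9,-9,-9,-9,-9,-9,-9,-9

steps = 5; useful = 80; efficiency = 80/80 = 1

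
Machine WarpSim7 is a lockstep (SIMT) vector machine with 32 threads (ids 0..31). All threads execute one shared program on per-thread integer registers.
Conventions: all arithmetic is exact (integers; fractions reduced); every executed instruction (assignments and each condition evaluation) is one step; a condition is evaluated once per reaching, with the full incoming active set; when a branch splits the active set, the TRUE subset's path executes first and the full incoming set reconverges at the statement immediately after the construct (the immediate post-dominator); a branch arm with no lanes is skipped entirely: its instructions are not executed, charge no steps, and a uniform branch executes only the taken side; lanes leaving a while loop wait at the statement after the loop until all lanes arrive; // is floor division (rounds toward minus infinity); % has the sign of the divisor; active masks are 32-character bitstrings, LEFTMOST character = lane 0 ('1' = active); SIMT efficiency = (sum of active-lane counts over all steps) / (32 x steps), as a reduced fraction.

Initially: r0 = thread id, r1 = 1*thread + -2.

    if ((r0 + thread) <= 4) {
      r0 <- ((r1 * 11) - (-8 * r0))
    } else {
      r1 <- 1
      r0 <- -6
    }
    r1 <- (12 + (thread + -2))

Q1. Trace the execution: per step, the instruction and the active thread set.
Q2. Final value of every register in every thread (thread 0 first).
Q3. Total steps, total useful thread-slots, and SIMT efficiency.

step 0: eval ((r0 + thread) <= 4)    11111111111111111111111111111111
step 1: r0 <- ((r1 * 11) - (-8 * r0)) 11100000000000000000000000000000
step 2: r1 <- 1                      00011111111111111111111111111111
step 3: r0 <- -6                     00011111111111111111111111111111
step 4: r1 <- (12 + (thread + -2))   11111111111111111111111111111111

Answer: 5 steps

r0: -22,-3,16,-6,-6,-6,-6,-6,-6,-6,-6,-6,-6,-6,-6,-6,-6,-6,-6,-6,-6,-6,-6,-6,-6,-6,-6,-6,-6,-6,-6,-6
r1: 10,11,12,13,14,15,16,17,18,19,20,21,22,23,24,25,26,27,28,29,30,31,32,33,34,35,36,37,38,39,40,41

steps = 5; useful = 125; efficiency = 125/160 = 25/32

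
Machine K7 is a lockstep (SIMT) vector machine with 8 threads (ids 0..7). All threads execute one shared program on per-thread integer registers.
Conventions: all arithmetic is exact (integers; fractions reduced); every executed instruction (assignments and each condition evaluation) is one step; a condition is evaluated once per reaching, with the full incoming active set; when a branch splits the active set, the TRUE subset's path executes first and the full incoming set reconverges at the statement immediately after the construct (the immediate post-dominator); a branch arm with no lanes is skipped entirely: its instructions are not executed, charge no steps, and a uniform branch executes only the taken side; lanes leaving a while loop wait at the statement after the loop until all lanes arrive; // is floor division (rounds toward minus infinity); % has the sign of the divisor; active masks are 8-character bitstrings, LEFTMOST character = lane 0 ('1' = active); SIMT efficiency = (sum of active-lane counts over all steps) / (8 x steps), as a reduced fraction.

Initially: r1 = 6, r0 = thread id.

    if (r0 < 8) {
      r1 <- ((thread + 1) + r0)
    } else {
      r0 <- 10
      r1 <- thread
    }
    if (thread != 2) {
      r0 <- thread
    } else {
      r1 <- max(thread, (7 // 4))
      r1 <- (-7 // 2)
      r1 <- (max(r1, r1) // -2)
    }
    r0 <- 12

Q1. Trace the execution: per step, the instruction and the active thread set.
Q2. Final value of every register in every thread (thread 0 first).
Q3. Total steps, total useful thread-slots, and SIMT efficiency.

step 0: eval (r0 < 8)                11111111
step 1: r1 <- ((thread + 1) + r0)    11111111
step 2: eval (thread != 2)           11111111
step 3: r0 <- thread                 11011111
step 4: r1 <- max(thread, (7 // 4))  00100000
step 5: r1 <- (-7 // 2)              00100000
step 6: r1 <- (max(r1, r1) // -2)    00100000
step 7: r0 <- 12                     11111111

Answer: 8 steps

r1: 1,3,2,7,9,11,13,15
r0: 12,12,12,12,12,12,12,12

steps = 8; useful = 42; efficiency = 42/64 = 21/32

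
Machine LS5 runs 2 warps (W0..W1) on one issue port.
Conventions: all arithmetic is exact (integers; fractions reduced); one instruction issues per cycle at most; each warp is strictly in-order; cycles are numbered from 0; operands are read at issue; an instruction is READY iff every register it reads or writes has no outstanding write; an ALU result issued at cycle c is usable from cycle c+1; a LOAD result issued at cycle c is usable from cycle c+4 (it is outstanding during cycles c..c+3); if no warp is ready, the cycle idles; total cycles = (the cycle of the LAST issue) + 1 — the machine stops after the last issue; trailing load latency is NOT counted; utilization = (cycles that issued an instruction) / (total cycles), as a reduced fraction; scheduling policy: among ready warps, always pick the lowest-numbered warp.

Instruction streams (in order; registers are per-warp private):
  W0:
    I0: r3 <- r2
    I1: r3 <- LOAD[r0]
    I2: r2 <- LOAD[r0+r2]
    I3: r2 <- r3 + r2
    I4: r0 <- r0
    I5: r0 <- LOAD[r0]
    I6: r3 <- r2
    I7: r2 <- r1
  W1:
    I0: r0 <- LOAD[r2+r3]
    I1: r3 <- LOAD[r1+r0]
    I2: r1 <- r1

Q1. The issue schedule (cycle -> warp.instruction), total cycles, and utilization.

cycle 0: W0.I0
cycle 1: W0.I1
cycle 2: W0.I2
cycle 3: W1.I0
cycle 4: idle
cycle 5: idle
cycle 6: W0.I3
cycle 7: W0.I4
cycle 8: W0.I5
cycle 9: W0.I6
cycle 10: W0.I7
cycle 11: W1.I1
cycle 12: W1.I2

Answer: 13 cycles, utilization 11/13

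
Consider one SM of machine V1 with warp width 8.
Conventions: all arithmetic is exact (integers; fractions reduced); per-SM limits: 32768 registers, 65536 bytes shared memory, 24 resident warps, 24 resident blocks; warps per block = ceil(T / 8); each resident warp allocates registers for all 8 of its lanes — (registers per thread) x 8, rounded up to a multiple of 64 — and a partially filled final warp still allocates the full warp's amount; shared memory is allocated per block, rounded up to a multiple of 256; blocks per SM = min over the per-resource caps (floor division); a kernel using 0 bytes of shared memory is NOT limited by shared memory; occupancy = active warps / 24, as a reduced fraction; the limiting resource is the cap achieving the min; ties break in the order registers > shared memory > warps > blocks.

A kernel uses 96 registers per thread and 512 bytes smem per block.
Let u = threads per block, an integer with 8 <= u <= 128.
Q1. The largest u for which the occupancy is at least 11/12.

Answer: u = 96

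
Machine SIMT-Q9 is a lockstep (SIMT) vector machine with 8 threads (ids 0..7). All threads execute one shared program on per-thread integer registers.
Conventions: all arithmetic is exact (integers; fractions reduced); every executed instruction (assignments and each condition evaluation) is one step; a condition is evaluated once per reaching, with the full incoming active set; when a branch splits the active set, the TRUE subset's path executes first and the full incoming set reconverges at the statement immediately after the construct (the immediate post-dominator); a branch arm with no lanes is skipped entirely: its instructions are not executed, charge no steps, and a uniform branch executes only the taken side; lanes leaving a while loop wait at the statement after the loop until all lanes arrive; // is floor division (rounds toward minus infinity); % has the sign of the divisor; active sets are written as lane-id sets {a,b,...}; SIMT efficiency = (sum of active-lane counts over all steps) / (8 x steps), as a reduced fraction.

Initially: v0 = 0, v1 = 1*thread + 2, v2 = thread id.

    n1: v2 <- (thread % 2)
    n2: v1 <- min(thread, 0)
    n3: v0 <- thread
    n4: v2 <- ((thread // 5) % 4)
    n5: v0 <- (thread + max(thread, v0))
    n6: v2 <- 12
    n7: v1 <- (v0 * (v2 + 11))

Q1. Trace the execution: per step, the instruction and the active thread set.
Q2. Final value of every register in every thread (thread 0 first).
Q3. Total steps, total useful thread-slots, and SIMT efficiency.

step 0: v2 <- (thread % 2)           {0,1,2,3,4,5,6,7}
step 1: v1 <- min(thread, 0)         {0,1,2,3,4,5,6,7}
step 2: v0 <- thread                 {0,1,2,3,4,5,6,7}
step 3: v2 <- ((thread // 5) % 4)    {0,1,2,3,4,5,6,7}
step 4: v0 <- (thread + max(thread, v0)) {0,1,2,3,4,5,6,7}
step 5: v2 <- 12                     {0,1,2,3,4,5,6,7}
step 6: v1 <- (v0 * (v2 + 11))       {0,1,2,3,4,5,6,7}

Answer: 7 steps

v0: 0,2,4,6,8,10,12,14
v1: 0,46,92,138,184,230,276,322
v2: 12,12,12,12,12,12,12,12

steps = 7; useful = 56; efficiency = 56/56 = 1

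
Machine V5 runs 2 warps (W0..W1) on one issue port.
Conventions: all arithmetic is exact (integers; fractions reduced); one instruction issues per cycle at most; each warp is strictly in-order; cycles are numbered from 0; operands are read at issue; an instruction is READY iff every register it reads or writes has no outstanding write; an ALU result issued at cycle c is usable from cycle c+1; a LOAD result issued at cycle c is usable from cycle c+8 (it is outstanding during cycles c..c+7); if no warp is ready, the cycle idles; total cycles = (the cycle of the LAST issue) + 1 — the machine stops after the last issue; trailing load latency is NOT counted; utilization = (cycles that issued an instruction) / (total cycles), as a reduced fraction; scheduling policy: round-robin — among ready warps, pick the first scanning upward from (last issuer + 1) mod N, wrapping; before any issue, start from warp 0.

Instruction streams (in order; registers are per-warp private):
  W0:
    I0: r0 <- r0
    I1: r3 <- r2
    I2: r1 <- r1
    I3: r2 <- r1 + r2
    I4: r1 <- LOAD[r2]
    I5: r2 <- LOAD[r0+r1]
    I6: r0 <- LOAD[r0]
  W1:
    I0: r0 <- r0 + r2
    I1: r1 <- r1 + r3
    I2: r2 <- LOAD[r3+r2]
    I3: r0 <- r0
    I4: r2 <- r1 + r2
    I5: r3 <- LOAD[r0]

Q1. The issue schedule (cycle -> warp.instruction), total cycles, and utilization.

cycle 0: W0.I0
cycle 1: W1.I0
cycle 2: W0.I1
cycle 3: W1.I1
cycle 4: W0.I2
cycle 5: W1.I2
cycle 6: W0.I3
cycle 7: W1.I3
cycle 8: W0.I4
cycle 9: idle
cycle 10: idle
cycle 11: idle
cycle 12: idle
cycle 13: W1.I4
cycle 14: W1.I5
cycle 15: idle
cycle 16: W0.I5
cycle 17: W0.I6

Answer: 18 cycles, utilization 13/18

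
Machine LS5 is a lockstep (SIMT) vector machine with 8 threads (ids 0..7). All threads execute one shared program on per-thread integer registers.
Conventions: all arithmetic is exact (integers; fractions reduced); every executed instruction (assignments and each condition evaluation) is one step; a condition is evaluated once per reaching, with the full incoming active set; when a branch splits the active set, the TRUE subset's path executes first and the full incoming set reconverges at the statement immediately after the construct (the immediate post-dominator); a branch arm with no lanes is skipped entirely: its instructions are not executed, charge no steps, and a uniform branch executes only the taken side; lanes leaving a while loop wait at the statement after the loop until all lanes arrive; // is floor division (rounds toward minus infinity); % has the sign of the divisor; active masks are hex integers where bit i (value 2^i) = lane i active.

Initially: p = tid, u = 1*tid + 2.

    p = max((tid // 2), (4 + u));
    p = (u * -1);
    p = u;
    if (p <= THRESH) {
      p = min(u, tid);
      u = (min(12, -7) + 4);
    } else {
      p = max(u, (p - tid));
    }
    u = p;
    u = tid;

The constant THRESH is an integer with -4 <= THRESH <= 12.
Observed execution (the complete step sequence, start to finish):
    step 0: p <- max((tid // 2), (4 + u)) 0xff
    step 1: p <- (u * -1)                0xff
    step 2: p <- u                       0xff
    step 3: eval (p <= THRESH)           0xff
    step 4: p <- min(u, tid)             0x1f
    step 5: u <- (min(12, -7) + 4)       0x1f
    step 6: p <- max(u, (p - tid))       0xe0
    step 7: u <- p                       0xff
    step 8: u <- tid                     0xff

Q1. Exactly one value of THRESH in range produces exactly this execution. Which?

Answer: THRESH = 6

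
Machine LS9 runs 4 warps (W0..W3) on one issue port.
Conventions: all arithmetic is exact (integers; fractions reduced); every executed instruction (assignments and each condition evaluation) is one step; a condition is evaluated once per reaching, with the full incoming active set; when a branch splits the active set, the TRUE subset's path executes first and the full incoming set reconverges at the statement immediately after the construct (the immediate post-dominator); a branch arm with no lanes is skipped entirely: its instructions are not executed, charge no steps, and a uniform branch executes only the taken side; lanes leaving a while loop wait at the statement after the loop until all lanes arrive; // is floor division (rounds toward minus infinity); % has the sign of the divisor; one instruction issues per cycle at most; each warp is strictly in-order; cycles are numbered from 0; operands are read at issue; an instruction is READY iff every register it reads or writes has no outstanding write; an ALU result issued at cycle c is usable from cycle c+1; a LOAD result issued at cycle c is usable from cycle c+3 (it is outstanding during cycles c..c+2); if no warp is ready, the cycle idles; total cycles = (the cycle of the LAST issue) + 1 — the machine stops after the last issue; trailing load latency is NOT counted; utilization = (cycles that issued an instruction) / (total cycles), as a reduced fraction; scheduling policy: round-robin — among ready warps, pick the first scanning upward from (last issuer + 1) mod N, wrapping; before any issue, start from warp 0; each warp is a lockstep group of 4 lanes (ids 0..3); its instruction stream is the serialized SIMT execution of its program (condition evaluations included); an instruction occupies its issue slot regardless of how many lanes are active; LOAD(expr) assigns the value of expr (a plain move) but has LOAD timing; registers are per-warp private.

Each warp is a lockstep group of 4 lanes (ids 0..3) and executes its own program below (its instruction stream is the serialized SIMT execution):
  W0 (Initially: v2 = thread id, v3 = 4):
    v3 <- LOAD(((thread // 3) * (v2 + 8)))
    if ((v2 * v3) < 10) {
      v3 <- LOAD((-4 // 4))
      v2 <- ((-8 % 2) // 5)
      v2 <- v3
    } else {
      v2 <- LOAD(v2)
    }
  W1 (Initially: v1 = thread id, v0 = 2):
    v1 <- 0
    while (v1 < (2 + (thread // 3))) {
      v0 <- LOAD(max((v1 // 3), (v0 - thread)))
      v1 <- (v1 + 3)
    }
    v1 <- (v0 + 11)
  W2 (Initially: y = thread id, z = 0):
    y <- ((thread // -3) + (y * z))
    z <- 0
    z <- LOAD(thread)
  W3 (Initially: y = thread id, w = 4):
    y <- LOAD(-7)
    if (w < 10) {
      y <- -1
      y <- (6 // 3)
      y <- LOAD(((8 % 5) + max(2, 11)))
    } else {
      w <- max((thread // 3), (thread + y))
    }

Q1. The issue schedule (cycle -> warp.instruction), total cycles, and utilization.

cycle 0: W0.I0
cycle 1: W1.I0
cycle 2: W2.I0
cycle 3: W3.I0
cycle 4: W0.I1
cycle 5: W1.I1
cycle 6: W2.I1
cycle 7: W3.I1
cycle 8: W0.I2
cycle 9: W1.I2
cycle 10: W2.I2
cycle 11: W3.I2
cycle 12: W0.I3
cycle 13: W1.I3
cycle 14: W3.I3
cycle 15: W0.I4
cycle 16: W1.I4
cycle 17: W3.I4
cycle 18: W0.I5
cycle 19: W1.I5

Answer: 20 cycles, utilization 1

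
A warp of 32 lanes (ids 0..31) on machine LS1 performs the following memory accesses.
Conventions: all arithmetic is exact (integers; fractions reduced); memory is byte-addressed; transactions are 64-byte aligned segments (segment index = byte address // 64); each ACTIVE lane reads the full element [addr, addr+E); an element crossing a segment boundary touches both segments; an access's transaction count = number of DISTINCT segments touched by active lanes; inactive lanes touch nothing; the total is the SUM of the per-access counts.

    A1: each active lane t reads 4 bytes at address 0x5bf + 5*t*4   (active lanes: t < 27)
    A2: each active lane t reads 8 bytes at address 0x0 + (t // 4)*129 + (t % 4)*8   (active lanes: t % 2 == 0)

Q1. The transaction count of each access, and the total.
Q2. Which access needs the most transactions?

A1: 10 transactions
A2: 8 transactions

Answer: 10,8; total 18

Answer: A1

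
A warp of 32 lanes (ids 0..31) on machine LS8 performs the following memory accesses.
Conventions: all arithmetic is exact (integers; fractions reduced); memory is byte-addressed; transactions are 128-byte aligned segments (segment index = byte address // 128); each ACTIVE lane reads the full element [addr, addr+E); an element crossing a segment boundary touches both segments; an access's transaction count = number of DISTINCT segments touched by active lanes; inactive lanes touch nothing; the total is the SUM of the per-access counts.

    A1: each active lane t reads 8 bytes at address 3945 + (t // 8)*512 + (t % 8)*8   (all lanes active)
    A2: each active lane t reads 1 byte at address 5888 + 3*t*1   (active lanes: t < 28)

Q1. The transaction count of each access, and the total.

A1: 8 transactions
A2: 1 transaction

Answer: 8,1; total 9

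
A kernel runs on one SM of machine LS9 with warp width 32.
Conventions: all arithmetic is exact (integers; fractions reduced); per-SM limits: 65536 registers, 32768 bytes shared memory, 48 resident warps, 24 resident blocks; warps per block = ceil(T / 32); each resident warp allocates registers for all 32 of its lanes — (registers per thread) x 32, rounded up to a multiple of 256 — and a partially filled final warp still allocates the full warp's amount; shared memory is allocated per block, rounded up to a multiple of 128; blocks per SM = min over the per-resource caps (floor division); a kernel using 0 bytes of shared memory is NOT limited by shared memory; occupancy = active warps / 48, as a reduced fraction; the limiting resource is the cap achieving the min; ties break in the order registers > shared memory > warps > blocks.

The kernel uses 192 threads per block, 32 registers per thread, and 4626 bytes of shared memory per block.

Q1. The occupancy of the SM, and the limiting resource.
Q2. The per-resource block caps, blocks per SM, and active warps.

Answer: occupancy 3/4, limited by shared memory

registers: 10 blocks
shared memory: 6 blocks
warps: 8 blocks
blocks: 24 blocks

Answer: 6 blocks, 36 active warps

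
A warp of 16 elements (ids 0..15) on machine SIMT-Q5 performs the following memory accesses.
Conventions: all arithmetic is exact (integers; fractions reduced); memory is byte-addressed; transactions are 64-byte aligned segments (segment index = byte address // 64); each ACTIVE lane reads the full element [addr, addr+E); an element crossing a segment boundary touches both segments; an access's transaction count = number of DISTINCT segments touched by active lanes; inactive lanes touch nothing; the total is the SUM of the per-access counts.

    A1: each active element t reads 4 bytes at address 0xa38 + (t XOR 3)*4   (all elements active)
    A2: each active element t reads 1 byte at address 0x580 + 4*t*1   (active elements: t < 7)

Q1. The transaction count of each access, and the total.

A1: 2 transactions
A2: 1 transaction

Answer: 2,1; total 3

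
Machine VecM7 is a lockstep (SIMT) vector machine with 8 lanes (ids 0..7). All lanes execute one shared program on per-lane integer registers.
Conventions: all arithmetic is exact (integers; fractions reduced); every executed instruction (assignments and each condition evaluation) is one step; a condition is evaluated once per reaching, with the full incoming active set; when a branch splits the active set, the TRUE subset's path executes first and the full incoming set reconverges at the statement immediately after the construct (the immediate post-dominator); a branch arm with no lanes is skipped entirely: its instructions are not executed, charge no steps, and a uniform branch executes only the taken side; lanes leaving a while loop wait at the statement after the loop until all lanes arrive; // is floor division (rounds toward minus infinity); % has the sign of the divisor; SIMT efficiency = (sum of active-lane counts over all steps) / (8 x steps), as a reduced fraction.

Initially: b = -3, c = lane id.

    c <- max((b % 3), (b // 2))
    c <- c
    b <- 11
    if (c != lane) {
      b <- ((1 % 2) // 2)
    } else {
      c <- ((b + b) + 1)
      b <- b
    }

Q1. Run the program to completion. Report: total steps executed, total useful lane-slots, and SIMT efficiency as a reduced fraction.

Answer: 7 steps, 41 useful, 41/56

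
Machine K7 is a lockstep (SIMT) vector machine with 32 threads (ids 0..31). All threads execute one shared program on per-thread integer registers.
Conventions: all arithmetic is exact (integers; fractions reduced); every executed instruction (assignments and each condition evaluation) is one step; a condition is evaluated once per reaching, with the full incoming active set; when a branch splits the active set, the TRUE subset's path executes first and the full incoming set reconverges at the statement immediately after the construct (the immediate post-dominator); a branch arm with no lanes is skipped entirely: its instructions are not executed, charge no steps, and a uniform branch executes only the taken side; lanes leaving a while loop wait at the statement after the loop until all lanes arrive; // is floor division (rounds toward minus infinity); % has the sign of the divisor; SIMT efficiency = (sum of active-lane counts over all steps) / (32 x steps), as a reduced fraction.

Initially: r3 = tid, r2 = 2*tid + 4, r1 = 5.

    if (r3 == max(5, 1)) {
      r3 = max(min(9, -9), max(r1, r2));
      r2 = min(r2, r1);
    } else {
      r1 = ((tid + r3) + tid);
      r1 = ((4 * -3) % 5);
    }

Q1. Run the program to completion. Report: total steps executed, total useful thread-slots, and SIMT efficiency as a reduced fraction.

Answer: 5 steps, 96 useful, 3/5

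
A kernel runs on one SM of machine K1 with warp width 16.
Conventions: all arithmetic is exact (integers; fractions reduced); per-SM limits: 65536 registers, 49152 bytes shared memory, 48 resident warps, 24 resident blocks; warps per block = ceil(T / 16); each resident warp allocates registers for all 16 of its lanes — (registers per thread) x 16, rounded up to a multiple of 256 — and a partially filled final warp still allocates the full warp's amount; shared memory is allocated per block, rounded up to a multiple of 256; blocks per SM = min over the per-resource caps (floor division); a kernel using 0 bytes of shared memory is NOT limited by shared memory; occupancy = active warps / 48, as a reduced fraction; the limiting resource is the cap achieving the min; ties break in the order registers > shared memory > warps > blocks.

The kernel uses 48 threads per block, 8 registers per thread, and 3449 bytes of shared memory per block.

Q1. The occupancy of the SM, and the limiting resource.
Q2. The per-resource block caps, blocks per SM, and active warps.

Answer: occupancy 13/16, limited by shared memory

registers: 85 blocks
shared memory: 13 blocks
warps: 16 blocks
blocks: 24 blocks

Answer: 13 blocks, 39 active warps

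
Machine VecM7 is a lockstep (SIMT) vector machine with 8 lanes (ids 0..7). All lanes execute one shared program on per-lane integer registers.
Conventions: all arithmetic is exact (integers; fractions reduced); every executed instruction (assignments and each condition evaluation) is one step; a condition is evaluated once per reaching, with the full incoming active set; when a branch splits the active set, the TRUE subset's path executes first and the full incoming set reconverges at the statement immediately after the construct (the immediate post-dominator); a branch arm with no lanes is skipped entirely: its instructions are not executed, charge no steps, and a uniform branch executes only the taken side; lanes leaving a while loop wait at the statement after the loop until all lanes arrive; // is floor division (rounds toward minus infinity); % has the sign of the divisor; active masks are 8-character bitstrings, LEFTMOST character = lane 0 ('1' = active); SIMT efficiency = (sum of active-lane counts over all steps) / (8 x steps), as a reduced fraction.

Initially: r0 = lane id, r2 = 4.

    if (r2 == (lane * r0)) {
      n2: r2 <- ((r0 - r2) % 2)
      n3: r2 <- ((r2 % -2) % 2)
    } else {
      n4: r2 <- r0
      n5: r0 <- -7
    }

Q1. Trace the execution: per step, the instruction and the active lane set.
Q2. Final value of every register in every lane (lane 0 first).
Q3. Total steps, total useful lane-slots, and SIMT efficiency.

step 0: eval (r2 == (lane * r0))     11111111
step 1: r2 <- ((r0 - r2) % 2)        00100000
step 2: r2 <- ((r2 % -2) % 2)        00100000
step 3: r2 <- r0                     11011111
step 4: r0 <- -7                     11011111

Answer: 5 steps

r0: -7,-7,2,-7,-7,-7,-7,-7
r2: 0,1,0,3,4,5,6,7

steps = 5; useful = 24; efficiency = 24/40 = 3/5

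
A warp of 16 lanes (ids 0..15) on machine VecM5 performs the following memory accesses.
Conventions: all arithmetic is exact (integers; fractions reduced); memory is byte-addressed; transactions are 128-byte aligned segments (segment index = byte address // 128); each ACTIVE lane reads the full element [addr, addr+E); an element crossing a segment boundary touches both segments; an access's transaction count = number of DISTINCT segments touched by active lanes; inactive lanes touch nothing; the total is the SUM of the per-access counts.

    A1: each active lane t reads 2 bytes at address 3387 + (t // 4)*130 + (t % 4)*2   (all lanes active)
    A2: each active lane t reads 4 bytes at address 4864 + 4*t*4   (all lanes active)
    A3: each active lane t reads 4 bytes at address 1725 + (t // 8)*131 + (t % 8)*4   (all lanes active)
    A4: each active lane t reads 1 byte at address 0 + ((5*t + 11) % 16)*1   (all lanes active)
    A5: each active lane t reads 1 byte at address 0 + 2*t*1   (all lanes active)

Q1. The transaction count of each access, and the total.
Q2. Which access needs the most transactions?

A1: 4 transactions
A2: 2 transactions
A3: 2 transactions
A4: 1 transaction
A5: 1 transaction

Answer: 4,2,2,1,1; total 10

Answer: A1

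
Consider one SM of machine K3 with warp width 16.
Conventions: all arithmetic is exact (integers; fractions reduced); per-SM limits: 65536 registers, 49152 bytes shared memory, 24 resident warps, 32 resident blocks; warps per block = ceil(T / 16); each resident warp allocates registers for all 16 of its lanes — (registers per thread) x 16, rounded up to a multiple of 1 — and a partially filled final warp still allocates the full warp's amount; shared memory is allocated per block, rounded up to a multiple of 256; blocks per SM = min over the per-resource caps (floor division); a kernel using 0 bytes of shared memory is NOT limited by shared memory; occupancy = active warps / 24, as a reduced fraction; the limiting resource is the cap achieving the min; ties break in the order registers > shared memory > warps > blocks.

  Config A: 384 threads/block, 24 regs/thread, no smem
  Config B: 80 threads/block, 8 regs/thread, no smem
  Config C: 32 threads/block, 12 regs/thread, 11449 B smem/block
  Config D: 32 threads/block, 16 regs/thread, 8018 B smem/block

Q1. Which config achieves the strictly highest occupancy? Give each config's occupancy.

occupancies: A 1, B 5/6, C 1/3, D 1/2

Answer: A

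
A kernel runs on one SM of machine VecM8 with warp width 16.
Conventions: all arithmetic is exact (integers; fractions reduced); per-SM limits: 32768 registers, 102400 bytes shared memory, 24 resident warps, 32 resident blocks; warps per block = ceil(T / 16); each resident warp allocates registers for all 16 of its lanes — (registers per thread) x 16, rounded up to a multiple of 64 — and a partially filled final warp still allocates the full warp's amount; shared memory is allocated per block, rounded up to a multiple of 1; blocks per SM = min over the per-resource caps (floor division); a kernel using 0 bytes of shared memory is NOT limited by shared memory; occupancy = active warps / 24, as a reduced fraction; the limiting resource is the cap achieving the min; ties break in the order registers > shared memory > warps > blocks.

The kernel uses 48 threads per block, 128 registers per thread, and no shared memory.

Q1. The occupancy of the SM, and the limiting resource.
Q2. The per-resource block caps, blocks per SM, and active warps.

Answer: occupancy 5/8, limited by registers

registers: 5 blocks
shared memory: no limit (kernel uses none)
warps: 8 blocks
blocks: 32 blocks

Answer: 5 blocks, 15 active warps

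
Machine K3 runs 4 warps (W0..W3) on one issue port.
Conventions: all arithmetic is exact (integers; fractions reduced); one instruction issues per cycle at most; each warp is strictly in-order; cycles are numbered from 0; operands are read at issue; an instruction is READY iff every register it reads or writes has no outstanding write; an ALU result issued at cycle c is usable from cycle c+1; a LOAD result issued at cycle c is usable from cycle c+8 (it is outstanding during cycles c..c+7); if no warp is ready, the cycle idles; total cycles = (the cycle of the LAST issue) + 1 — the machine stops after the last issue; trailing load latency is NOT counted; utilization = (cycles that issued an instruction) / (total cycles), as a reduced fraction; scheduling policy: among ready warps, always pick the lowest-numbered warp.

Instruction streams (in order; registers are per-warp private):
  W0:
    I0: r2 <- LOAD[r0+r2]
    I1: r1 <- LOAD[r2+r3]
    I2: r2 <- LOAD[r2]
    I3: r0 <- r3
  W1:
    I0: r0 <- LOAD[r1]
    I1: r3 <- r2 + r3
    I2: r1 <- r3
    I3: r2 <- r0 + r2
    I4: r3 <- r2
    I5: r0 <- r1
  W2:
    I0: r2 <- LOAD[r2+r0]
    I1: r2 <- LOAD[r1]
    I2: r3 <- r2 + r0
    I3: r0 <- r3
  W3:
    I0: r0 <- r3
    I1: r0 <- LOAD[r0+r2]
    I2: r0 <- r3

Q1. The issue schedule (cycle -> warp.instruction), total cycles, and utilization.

cycle 0: W0.I0
cycle 1: W1.I0
cycle 2: W1.I1
cycle 3: W1.I2
cycle 4: W2.I0
cycle 5: W3.I0
cycle 6: W3.I1
cycle 7: idle
cycle 8: W0.I1
cycle 9: W0.I2
cycle 10: W0.I3
cycle 11: W1.I3
cycle 12: W1.I4
cycle 13: W1.I5
cycle 14: W2.I1
cycle 15: W3.I2
cycle 16: idle
cycle 17: idle
cycle 18: idle
cycle 19: idle
cycle 20: idle
cycle 21: idle
cycle 22: W2.I2
cycle 23: W2.I3

Answer: 24 cycles, utilization 17/24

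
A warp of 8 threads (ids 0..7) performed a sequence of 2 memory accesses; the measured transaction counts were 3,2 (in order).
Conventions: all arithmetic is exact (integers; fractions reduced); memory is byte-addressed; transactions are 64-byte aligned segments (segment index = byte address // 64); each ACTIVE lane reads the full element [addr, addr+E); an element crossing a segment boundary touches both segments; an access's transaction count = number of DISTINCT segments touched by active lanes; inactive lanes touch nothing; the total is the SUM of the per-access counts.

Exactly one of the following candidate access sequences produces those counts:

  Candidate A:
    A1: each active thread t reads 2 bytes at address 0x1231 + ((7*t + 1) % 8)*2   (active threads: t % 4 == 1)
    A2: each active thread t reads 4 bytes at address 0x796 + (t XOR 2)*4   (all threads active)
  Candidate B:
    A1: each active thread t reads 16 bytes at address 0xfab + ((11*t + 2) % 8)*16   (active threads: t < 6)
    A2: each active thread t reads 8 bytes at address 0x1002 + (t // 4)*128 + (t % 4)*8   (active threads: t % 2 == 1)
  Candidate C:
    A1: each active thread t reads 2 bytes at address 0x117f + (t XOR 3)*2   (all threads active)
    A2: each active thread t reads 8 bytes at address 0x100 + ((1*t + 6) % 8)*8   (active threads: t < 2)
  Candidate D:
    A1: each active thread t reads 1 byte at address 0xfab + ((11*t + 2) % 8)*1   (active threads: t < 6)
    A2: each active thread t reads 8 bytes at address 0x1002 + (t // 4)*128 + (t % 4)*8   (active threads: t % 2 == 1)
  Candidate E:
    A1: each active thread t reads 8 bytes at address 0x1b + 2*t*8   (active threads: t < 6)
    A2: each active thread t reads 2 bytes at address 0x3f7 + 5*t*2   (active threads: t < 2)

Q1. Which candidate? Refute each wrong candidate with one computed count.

A: A1 gives 1 transaction, not 3
C: A1 gives 2 transactions, not 3
D: A1 gives 1 transaction, not 3
E: A1 gives 2 transactions, not 3
B: all counts match (3,2)

Answer: B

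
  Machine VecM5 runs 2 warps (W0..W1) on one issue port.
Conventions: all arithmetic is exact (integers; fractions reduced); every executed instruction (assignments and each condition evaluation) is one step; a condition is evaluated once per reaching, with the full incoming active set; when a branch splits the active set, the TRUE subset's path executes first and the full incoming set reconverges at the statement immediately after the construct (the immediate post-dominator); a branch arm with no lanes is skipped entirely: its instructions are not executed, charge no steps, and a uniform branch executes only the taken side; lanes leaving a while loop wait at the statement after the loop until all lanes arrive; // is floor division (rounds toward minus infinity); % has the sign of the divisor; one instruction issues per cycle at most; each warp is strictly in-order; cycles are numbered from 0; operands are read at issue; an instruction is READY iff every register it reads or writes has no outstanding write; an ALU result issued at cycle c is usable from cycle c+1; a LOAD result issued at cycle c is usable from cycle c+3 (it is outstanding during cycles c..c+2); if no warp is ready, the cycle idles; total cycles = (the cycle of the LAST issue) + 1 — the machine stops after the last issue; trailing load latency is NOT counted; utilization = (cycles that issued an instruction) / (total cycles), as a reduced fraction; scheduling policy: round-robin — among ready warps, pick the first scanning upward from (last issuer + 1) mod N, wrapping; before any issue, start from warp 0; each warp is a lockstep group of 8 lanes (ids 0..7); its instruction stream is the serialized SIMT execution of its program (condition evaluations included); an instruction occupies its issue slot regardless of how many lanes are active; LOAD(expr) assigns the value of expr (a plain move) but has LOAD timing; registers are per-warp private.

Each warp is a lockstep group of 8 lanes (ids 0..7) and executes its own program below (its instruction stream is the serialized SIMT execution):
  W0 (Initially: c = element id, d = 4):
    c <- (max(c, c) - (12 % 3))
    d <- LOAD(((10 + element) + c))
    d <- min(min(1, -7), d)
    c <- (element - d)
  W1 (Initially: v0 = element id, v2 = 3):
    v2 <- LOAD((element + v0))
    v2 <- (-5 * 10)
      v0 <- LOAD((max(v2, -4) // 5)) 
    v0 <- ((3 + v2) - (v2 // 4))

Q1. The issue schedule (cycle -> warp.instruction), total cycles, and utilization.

cycle 0: W0.I0
cycle 1: W1.I0
cycle 2: W0.I1
cycle 3: idle
cycle 4: W1.I1
cycle 5: W0.I2
cycle 6: W1.I2
cycle 7: W0.I3
cycle 8: idle
cycle 9: W1.I3

Answer: 10 cycles, utilization 4/5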